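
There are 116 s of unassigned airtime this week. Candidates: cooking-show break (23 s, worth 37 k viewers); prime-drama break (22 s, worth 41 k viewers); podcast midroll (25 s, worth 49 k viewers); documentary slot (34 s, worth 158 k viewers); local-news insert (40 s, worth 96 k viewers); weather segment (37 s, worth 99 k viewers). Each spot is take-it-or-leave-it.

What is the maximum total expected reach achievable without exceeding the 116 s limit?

The ratio ordering already packs tightly: documentary slot + local-news insert + weather segment, 111 s, 353.
Runner-up cooking-show break + prime-drama break + documentary slot + weather segment tops out at 335.

353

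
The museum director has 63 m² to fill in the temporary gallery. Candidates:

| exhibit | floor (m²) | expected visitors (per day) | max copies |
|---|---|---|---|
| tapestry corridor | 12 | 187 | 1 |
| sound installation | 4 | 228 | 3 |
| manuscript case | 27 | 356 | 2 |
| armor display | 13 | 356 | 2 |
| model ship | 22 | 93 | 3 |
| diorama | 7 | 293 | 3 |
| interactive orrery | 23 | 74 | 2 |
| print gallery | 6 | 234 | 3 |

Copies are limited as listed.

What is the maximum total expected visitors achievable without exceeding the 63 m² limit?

2452

Best packing: tapestry corridor + 3×sound installation + 3×diorama + 3×print gallery — 63 m², 2452 total.
Every other selection either busts 63 m² or exceeds an availability limit or fails to beat 2452.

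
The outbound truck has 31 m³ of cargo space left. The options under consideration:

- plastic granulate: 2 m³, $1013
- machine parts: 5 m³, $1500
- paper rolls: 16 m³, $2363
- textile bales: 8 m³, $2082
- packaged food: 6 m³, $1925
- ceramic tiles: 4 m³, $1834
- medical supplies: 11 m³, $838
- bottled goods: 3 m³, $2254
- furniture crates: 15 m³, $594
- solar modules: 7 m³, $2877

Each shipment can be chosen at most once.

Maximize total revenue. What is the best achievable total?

By revenue per m³: bottled goods 751.33, plastic granulate 506.50, ceramic tiles 458.50 lead.
Filling by ratio: plastic granulate + machine parts + packaged food + ceramic tiles + bottled goods + solar modules for 11403, with 4 m³ left unused.
The 5 m³ tied up in machine parts is better spent on textile bales — total rises to 11985 (30 m³).
Runner-up plastic granulate + machine parts + textile bales + packaged food + bottled goods + solar modules tops out at 11651.

11985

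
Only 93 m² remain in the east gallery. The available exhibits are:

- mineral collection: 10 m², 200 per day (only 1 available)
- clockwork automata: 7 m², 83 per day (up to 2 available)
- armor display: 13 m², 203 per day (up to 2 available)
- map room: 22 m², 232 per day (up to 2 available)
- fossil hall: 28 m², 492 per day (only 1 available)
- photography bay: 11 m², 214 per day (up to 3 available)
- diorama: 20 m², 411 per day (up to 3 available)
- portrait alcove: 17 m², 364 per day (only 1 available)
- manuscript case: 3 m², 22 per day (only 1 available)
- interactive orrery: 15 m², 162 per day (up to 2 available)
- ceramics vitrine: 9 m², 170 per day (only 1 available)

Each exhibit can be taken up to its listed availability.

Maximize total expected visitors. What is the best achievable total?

1875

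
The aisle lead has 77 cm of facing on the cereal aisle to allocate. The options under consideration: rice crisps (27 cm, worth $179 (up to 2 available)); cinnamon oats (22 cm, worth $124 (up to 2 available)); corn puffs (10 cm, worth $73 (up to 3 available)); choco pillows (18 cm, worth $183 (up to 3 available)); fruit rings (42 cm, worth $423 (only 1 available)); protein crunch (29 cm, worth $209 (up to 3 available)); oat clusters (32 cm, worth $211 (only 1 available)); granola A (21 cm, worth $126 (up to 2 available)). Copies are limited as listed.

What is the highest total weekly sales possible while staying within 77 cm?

The ratio ordering already packs tightly: 2×corn puffs + 3×choco pillows, 74 cm, 695.
No other feasible combination exceeds 695.

695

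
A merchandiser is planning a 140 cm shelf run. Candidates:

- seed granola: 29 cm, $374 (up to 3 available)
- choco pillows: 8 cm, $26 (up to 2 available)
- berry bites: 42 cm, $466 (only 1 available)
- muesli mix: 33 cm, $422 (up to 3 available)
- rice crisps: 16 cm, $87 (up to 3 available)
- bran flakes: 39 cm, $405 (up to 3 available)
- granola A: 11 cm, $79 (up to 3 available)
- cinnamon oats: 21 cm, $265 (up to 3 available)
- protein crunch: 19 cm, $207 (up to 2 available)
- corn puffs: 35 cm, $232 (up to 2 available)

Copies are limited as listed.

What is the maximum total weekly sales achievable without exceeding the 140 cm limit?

1751

By weekly sales per cm: seed granola 12.90, muesli mix 12.79, cinnamon oats 12.62, berry bites 11.10 lead.
3×seed granola + muesli mix + protein crunch uses 139 of the 140 cm and totals 1751.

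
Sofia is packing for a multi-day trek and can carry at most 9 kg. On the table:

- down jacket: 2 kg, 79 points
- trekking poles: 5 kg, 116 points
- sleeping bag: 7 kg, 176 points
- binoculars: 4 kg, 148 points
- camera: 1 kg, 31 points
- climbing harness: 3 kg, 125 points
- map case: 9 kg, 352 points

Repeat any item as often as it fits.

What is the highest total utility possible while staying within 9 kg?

375

3×climbing harness uses 9 of the 9 kg and totals 375.
No other feasible combination exceeds 375.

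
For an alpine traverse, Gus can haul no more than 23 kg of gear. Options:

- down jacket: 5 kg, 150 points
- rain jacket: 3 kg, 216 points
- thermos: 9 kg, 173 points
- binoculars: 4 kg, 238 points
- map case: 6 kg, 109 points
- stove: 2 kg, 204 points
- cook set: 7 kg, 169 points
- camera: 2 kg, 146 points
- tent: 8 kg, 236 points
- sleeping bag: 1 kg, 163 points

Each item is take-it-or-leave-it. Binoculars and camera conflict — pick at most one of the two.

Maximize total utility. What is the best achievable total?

By utility per kg: sleeping bag 163.00, stove 102.00, camera 73.00 lead.
Taking down jacket + rain jacket + binoculars + stove + tent + sleeping bag: 23 kg used, 1207 in utility.
Next best is down jacket + rain jacket + binoculars + stove + cook set + sleeping bag at 1140 (22 kg) — short by 67.

1207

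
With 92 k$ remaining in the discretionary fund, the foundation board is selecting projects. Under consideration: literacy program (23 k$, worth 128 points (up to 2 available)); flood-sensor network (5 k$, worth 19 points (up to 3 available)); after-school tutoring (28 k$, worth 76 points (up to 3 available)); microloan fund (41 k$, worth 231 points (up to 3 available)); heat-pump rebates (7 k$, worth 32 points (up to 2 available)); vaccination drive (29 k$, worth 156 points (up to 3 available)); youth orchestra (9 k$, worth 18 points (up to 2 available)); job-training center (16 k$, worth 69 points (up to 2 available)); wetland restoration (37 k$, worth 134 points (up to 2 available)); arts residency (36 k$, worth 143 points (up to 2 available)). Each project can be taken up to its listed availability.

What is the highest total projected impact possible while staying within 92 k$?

Ranking by ratio (projected impact/k$): microloan fund 5.63, literacy program 5.57, vaccination drive 5.38, heat-pump rebates 4.57.
A density-first pass picks 2×microloan fund + heat-pump rebates — 494 at 89 k$.
The 48 k$ tied up in microloan fund and heat-pump rebates is better spent on 2×literacy program + flood-sensor network — total rises to 506 (92 k$).

506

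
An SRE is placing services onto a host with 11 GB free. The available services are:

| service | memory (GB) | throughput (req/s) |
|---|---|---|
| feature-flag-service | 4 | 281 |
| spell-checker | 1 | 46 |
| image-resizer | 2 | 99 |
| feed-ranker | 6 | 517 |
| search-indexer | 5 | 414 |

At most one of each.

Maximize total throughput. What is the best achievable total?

931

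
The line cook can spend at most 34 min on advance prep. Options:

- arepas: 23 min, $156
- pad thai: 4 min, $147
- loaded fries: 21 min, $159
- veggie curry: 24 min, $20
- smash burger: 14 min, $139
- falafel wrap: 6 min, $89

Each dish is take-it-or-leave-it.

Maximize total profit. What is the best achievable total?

395

Greedy by ratio would take pad thai + smash burger + falafel wrap: 24 min used, total 375.
Replace smash burger with loaded fries: the trade gains 20 net, giving 395 at 31 min.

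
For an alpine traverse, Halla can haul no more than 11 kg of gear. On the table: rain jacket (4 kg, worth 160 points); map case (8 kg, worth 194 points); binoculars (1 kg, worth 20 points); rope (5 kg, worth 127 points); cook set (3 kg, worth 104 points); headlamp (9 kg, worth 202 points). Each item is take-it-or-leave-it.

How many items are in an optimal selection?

The maximum utility within 11 kg is 307.
rain jacket + binoculars + rope hits 307 at 10 kg.
All optima have 3 items.

3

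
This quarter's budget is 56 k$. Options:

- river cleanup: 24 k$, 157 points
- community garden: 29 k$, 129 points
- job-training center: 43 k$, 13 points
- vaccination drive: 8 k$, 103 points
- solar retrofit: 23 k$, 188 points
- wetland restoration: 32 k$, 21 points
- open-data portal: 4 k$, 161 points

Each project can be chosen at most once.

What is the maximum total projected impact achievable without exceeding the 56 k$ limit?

506

The ratio heuristic lands on vaccination drive + solar retrofit + open-data portal (452) but leaves 21 k$ idle.
Replace vaccination drive with river cleanup: the trade gains 54 net, giving 506 at 51 k$.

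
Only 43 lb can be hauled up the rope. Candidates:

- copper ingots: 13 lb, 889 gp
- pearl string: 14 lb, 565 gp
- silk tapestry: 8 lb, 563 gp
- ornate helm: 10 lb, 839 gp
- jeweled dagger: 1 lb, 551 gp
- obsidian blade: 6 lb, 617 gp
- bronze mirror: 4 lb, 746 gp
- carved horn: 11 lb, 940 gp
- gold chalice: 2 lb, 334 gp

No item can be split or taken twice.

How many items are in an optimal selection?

7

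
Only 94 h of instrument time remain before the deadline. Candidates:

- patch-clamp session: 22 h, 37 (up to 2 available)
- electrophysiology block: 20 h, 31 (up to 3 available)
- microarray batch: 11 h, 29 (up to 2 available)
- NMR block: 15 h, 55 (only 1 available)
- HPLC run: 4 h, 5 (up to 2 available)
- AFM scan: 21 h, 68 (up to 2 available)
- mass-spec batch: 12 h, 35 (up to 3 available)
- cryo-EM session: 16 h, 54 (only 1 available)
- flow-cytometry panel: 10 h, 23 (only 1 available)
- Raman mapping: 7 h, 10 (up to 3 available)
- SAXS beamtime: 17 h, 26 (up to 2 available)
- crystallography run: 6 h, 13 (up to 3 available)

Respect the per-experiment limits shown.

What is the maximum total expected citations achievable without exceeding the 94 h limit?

Density check — NMR block 3.67, cryo-EM session 3.38, AFM scan 3.24, mass-spec batch 2.92 are the best per h.
A density-first pass picks NMR block + 2×AFM scan + mass-spec batch + cryo-EM session + crystallography run — 293 at 91 h.
Replace mass-spec batch and crystallography run with microarray batch + flow-cytometry panel: the trade gains 4 net, giving 297 at 94 h.
Every other selection either busts 94 h or exceeds an availability limit or fails to beat 297.

297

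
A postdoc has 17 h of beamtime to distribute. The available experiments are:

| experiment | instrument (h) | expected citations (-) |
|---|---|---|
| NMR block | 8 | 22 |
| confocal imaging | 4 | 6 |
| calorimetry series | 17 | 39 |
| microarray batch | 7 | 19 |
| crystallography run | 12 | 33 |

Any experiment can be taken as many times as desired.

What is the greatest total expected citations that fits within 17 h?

44

By expected citations per h: NMR block 2.75, crystallography run 2.75, microarray batch 2.71, calorimetry series 2.29 lead.
Best packing: 2×NMR block — 16 h, 44 total.
That's the maximum — no swap from here does better than 44.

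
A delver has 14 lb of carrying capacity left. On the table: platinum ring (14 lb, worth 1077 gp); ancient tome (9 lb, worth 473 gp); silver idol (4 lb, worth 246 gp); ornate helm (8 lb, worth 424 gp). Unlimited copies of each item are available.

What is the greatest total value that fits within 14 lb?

1077

Density check — platinum ring 76.93, silver idol 61.50, ornate helm 53.00 are the best per lb.
Taking platinum ring: 14 lb used, 1077 in value.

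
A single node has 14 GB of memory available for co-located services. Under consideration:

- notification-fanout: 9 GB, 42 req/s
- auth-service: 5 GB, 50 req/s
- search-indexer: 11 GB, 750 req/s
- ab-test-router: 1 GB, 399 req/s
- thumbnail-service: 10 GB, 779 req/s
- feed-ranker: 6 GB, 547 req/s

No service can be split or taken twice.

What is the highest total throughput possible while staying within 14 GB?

Greedy by ratio would take auth-service + ab-test-router + feed-ranker: 12 GB used, total 996.
Replace auth-service and feed-ranker with thumbnail-service: the trade gains 182 net, giving 1178 at 11 GB.

1178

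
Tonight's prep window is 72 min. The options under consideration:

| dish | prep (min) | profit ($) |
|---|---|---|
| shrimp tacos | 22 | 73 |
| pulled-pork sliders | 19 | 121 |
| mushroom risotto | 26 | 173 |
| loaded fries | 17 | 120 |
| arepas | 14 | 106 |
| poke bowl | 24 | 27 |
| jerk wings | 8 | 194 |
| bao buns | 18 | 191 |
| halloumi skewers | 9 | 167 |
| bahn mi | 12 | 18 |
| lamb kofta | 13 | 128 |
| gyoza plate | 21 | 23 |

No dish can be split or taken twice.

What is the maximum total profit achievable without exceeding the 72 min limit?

Taking the top-ratio dishes first gives arepas + jerk wings + bao buns + halloumi skewers + lamb kofta for 786 (62 min).
Dropping arepas frees 14 min; slotting in pulled-pork sliders (19 min) lifts the total to 801 at 67 min.
The closest alternative, loaded fries + jerk wings + bao buns + halloumi skewers + lamb kofta, reaches only 800.

801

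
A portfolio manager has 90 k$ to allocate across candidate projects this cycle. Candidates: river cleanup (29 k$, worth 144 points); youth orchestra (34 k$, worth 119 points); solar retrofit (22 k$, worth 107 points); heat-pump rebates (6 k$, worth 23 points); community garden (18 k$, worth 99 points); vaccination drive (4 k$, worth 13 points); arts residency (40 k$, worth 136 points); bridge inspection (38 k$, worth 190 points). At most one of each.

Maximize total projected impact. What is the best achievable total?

446

By projected impact per k$: community garden 5.50, bridge inspection 5.00, river cleanup 4.97, solar retrofit 4.86 lead.
River cleanup + community garden + vaccination drive + bridge inspection uses 89 of the 90 k$ and totals 446.
The closest alternative, river cleanup + solar retrofit + bridge inspection, reaches only 441.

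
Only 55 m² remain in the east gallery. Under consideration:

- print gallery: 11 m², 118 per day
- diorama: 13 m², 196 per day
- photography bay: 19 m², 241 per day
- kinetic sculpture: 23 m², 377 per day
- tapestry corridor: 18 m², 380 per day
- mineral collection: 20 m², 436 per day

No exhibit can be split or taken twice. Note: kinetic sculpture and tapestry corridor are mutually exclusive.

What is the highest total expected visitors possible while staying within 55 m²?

1012

Taking diorama + tapestry corridor + mineral collection: 51 m² used, 1012 in expected visitors.
The closest alternative, print gallery + tapestry corridor + mineral collection, reaches only 934.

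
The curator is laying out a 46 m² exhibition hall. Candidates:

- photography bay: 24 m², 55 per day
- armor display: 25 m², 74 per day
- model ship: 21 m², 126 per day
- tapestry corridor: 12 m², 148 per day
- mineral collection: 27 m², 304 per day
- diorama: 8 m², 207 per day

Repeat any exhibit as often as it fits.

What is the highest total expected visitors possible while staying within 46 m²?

1035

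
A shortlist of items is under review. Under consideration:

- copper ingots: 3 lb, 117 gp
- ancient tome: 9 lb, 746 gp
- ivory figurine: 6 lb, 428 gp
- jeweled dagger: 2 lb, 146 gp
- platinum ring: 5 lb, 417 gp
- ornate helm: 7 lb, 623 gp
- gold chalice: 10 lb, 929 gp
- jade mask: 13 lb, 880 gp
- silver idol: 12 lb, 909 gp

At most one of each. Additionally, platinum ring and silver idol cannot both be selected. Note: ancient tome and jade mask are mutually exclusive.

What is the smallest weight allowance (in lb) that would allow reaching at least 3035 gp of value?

37

Need the lightest bundle worth ≥ 3035.
ancient tome + ivory figurine + platinum ring + ornate helm + gold chalice reaches 3143 using 37 lb.
No combination under 37 lb hits 3035.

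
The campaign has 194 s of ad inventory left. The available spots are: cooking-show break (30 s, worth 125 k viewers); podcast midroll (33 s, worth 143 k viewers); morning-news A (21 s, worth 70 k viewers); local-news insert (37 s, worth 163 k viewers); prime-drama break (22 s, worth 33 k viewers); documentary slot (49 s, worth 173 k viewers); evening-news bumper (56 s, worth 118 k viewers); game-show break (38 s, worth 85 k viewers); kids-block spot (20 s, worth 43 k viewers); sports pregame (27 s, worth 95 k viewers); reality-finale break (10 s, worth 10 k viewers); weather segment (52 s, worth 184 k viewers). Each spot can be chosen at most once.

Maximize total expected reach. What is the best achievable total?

733

Density check — local-news insert 4.41, podcast midroll 4.33, cooking-show break 4.17 are the best per s.
Filling by ratio: cooking-show break + podcast midroll + local-news insert + sports pregame + reality-finale break + weather segment for 720, with 5 s left unused.
Reworking the packing: podcast midroll + morning-news A + local-news insert + documentary slot + weather segment uses 192 s and improves the total to 733.
Runner-up cooking-show break + podcast midroll + morning-news A + local-news insert + kids-block spot + weather segment tops out at 728.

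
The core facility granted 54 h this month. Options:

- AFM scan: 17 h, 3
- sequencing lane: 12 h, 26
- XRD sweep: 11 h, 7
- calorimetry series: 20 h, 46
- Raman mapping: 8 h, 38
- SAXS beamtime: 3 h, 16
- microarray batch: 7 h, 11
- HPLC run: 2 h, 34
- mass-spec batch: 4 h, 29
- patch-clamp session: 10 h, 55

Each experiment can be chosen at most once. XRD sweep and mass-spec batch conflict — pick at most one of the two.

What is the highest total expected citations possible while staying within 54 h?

229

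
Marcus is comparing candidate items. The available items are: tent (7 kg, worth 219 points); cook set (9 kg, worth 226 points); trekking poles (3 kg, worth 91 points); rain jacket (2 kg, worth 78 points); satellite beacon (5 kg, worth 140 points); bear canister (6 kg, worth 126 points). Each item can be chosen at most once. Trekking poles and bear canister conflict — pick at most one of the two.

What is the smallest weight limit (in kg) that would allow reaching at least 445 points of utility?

15

Need the lightest bundle worth ≥ 445.
tent + trekking poles + satellite beacon reaches 450 using 15 kg.
Any bundle with less than 15 kg falls short of 445.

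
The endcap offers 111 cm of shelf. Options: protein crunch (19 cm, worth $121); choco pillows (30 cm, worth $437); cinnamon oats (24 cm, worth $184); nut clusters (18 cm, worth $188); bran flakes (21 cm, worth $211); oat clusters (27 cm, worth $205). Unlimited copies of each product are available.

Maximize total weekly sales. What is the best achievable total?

The ratio heuristic lands on 3×choco pillows + nut clusters (1499) but leaves 3 cm idle.
Dropping nut clusters frees 18 cm; slotting in bran flakes (21 cm) lifts the total to 1522 at 111 cm.
Nothing else within 111 cm beats 1522.

1522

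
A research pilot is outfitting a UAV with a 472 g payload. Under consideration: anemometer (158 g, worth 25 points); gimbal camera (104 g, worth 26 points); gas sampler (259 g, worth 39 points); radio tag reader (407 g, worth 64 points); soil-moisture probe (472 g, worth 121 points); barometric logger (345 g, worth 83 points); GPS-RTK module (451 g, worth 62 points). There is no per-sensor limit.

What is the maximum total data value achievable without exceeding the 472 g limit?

121

Best packing: soil-moisture probe — 472 g, 121 total.
Every other selection either busts 472 g or fails to beat 121.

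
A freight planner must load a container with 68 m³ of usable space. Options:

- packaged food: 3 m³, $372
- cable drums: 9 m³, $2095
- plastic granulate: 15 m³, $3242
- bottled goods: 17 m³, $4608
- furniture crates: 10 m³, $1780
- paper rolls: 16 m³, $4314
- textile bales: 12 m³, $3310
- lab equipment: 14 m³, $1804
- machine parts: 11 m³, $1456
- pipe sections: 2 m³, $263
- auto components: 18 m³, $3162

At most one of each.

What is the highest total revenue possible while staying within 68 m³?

Taking the top-ratio shipments first gives cable drums + bottled goods + furniture crates + paper rolls + textile bales + pipe sections for 16370 (66 m³).
The 2 m³ tied up in pipe sections is better spent on packaged food — total rises to 16479 (67 m³).
Runner-up cable drums + bottled goods + furniture crates + paper rolls + textile bales + pipe sections tops out at 16370.

16479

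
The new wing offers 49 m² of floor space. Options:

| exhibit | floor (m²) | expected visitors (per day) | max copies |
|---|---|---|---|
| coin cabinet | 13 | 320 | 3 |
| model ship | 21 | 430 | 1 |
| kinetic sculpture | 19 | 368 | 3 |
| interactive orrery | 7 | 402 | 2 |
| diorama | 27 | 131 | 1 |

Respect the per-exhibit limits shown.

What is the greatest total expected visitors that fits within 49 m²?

A density-first pass picks 2×coin cabinet + 2×interactive orrery — 1444 at 40 m².
The 13 m² tied up in coin cabinet is better spent on model ship — total rises to 1554 (48 m²).

1554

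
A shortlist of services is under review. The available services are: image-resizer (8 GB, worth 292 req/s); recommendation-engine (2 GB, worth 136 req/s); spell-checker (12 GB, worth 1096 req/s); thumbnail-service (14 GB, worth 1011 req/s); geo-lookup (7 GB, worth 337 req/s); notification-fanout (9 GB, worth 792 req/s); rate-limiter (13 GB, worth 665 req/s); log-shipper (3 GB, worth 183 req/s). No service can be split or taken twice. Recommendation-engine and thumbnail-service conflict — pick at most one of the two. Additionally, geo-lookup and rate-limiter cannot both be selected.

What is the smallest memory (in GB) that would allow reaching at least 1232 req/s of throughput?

Minimise GB subject to total throughput ≥ 1232.
recommendation-engine + spell-checker: 1232 throughput at 14 GB.
Any bundle with less than 14 GB falls short of 1232.

14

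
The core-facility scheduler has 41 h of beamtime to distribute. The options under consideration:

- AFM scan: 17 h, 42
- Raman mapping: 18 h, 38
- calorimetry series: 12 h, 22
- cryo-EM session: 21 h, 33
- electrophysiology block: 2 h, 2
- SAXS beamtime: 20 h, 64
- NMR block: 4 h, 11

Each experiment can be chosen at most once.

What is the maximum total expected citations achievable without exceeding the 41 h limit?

AFM scan + SAXS beamtime + NMR block uses 41 of the 41 h and totals 117.

117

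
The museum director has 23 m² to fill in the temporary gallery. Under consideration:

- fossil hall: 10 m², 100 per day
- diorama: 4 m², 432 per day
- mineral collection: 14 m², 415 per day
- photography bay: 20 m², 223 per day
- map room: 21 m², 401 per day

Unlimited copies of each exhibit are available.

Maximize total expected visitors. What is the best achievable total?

Best packing: 5×diorama — 20 m², 2160 total.
That's the maximum — no swap from here does better than 2160.

2160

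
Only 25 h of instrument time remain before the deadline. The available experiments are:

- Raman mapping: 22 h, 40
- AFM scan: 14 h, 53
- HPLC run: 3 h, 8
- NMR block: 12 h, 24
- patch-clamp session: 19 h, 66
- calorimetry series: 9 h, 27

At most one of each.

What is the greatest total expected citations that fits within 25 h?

80

By expected citations per h: AFM scan 3.79, patch-clamp session 3.47, calorimetry series 3.00, HPLC run 2.67 lead.
AFM scan + calorimetry series uses 23 of the 25 h and totals 80.
The closest alternative, HPLC run + patch-clamp session, reaches only 74.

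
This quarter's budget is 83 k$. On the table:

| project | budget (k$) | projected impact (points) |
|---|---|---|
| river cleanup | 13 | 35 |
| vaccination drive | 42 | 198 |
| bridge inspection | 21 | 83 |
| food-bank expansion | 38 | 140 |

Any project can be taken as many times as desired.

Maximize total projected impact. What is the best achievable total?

Taking the top-ratio projects first gives river cleanup + vaccination drive + bridge inspection for 316 (76 k$).
Dropping river cleanup and bridge inspection frees 34 k$; slotting in food-bank expansion (38 k$) lifts the total to 338 at 80 k$.

338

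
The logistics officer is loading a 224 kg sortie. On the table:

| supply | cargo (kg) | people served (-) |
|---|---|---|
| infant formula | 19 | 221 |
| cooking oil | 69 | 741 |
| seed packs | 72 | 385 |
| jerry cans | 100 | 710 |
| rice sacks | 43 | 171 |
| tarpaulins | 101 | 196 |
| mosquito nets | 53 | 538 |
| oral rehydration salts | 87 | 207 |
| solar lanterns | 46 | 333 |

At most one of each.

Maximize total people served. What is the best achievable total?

Filling by ratio: infant formula + cooking oil + mosquito nets + solar lanterns for 1833, with 37 kg left unused.
The 65 kg tied up in infant formula and solar lanterns is better spent on jerry cans — total rises to 1989 (222 kg).

1989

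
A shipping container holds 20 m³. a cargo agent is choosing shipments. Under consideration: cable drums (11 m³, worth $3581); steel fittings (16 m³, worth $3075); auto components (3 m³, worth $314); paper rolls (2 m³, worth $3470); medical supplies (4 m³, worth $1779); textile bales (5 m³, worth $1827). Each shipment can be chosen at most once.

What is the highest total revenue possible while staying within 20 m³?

9144

Density check — paper rolls 1735.00, medical supplies 444.75, textile bales 365.40, cable drums 325.55 are the best per m³.
A density-first pass picks auto components + paper rolls + medical supplies + textile bales — 7390 at 14 m³.
Replace textile bales with cable drums: the trade gains 1754 net, giving 9144 at 20 m³.
The closest alternative, cable drums + paper rolls + textile bales, reaches only 8878.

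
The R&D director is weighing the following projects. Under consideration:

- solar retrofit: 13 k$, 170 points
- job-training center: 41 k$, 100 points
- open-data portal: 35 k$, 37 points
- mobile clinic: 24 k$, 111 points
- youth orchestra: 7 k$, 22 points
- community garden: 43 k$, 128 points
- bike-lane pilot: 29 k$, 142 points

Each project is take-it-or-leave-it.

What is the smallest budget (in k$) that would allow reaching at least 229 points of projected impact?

37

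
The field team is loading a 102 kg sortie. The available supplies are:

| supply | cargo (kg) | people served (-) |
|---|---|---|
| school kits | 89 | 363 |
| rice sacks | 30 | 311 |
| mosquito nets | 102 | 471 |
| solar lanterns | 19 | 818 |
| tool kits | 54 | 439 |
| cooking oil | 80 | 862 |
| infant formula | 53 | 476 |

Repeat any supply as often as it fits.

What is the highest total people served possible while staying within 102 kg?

4090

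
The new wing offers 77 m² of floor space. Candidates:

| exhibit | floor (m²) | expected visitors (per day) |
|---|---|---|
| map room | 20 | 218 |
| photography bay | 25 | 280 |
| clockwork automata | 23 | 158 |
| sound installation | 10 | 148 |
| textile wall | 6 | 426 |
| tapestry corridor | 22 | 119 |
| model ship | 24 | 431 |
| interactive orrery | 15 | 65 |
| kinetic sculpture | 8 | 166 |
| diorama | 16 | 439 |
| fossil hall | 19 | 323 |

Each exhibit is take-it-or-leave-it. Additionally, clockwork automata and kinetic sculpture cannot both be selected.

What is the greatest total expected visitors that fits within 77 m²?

1785

Taking textile wall + model ship + kinetic sculpture + diorama + fossil hall: 73 m² used, 1785 in expected visitors.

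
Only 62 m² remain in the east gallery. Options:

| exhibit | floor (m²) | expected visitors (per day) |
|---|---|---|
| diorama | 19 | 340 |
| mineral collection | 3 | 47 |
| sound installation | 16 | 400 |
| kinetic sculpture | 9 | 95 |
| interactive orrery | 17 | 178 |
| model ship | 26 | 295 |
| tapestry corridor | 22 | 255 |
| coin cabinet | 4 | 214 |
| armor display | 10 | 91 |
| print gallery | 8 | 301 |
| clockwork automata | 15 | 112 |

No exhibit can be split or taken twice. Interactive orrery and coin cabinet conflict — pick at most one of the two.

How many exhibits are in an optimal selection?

6

Optimal total is 1397.
For example diorama + mineral collection + sound installation + kinetic sculpture + coin cabinet + print gallery achieves it, using 59 m².
All optima have 6 exhibits.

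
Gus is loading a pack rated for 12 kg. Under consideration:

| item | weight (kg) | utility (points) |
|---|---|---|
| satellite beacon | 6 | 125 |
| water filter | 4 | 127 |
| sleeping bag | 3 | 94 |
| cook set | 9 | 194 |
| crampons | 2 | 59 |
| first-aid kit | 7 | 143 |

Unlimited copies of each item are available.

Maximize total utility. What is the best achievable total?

381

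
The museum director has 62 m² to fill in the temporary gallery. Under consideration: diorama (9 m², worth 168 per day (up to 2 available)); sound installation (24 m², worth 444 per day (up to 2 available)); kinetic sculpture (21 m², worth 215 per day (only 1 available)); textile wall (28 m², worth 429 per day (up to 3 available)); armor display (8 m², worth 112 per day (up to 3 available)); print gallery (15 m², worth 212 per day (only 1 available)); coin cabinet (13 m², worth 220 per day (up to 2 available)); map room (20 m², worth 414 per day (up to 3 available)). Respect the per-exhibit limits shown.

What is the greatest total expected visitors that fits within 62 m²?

Taking 3×map room: 60 m² used, 1242 in expected visitors.
Nothing else within 62 m² beats 1242.

1242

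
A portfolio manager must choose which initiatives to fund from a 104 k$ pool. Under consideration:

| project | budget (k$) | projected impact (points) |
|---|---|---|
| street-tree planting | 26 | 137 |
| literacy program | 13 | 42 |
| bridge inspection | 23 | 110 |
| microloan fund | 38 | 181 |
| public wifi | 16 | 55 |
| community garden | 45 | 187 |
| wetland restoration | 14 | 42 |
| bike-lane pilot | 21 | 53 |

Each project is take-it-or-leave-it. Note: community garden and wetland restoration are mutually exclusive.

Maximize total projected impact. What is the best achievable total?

483

Taking street-tree planting + bridge inspection + microloan fund + public wifi: 103 k$ used, 483 in projected impact.
Runner-up street-tree planting + literacy program + bridge inspection + microloan fund tops out at 470.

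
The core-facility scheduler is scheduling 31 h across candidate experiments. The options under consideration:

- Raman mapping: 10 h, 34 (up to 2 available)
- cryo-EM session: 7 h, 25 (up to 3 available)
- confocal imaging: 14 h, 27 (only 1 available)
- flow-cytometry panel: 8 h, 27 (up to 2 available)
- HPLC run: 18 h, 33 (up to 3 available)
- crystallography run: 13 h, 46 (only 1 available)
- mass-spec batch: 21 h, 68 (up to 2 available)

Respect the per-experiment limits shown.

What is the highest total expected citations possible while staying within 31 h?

109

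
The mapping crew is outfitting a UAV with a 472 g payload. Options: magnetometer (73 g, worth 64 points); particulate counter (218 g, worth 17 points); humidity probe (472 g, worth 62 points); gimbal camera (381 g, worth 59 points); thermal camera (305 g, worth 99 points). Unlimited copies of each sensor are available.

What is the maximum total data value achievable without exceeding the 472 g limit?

Ranking by ratio (data value/g): magnetometer 0.88, thermal camera 0.32, gimbal camera 0.15, humidity probe 0.13.
Taking 6×magnetometer: 438 g used, 384 in data value.
The spare 34 g is too small for any remaining sensor, and no exchange beats 384.

384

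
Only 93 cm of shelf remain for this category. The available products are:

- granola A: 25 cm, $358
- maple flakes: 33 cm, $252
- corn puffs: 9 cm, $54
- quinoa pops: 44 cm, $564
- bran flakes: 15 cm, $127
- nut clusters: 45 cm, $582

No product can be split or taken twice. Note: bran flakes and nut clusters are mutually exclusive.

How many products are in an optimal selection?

2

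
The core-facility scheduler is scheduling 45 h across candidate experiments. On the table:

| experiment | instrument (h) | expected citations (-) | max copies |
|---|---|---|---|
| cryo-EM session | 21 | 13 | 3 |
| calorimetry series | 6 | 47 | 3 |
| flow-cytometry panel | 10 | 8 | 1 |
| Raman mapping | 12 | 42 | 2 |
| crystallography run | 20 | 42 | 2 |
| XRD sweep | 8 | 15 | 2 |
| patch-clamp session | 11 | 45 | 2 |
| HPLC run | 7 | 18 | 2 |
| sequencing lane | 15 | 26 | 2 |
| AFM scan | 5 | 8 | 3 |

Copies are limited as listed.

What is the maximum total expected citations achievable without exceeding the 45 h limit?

Best packing: 3×calorimetry series + 2×patch-clamp session + AFM scan — 45 h, 239 total.
No other feasible combination exceeds 239.

239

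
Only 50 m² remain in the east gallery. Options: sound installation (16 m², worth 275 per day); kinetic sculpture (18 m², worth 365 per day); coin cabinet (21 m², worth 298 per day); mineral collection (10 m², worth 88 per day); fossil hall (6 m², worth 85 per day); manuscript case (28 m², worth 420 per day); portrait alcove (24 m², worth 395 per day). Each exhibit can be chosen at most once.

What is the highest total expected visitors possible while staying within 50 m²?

845

Greedy by ratio would take sound installation + kinetic sculpture + mineral collection + fossil hall: 50 m² used, total 813.
The 26 m² tied up in sound installation and mineral collection is better spent on portrait alcove — total rises to 845 (48 m²).
Next best is sound installation + kinetic sculpture + mineral collection + fossil hall at 813 (50 m²) — short by 32.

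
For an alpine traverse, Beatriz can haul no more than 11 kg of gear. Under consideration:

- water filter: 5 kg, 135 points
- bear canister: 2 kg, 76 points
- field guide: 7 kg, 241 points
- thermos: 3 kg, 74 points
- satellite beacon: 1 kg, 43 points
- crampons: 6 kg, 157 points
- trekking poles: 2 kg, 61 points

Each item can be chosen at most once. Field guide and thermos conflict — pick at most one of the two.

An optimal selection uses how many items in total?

3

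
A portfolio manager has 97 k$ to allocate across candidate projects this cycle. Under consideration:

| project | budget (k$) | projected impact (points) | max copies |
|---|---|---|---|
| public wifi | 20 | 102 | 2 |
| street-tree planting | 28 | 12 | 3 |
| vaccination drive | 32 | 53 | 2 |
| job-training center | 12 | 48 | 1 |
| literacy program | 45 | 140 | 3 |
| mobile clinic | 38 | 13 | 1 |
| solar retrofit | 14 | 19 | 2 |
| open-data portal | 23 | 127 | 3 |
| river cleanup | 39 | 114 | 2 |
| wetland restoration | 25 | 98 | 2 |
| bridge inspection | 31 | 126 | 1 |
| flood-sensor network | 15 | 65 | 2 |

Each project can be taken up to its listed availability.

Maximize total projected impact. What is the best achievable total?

494

A density-first pass picks public wifi + 3×open-data portal — 483 at 89 k$.
The 20 k$ tied up in public wifi is better spent on job-training center + flood-sensor network — total rises to 494 (96 k$).
Nothing else within 97 k$ beats 494.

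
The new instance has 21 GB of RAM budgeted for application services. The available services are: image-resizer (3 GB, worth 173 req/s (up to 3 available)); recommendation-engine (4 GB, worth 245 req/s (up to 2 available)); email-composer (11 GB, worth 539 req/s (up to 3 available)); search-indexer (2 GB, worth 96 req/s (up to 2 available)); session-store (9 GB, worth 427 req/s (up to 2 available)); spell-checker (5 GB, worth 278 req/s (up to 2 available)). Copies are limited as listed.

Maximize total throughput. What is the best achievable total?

1219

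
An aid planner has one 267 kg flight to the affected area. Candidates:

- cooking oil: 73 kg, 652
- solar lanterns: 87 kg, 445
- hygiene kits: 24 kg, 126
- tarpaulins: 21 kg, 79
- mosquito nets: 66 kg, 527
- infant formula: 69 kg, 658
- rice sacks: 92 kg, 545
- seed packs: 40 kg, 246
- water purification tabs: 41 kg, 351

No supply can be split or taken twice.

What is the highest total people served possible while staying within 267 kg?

2188

Density check — infant formula 9.54, cooking oil 8.93, water purification tabs 8.56, mosquito nets 7.98 are the best per kg.
Best packing: cooking oil + mosquito nets + infant formula + water purification tabs — 249 kg, 2188 total.
Every other selection either busts 267 kg or fails to beat 2188.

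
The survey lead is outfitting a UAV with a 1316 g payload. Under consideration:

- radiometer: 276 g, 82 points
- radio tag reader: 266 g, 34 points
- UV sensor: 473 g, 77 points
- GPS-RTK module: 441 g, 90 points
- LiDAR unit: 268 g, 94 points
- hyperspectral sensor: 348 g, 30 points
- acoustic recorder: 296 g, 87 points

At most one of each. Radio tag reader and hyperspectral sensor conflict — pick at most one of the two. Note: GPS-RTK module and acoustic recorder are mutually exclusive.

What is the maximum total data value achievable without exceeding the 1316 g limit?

340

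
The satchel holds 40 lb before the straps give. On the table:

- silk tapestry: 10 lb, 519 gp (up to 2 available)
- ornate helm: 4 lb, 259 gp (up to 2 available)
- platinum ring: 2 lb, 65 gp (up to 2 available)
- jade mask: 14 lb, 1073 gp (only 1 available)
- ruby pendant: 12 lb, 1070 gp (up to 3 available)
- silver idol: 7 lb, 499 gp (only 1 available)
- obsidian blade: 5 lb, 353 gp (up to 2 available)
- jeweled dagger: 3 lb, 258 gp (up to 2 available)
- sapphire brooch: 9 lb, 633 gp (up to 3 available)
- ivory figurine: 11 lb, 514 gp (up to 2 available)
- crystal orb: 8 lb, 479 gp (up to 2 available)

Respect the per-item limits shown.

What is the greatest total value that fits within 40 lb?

3469

Taking the top-ratio items first gives 3×ruby pendant + jeweled dagger for 3468 (39 lb).
Replace jeweled dagger with ornate helm: the trade gains 1 net, giving 3469 at 40 lb.
That's the maximum — no swap from here does better than 3469.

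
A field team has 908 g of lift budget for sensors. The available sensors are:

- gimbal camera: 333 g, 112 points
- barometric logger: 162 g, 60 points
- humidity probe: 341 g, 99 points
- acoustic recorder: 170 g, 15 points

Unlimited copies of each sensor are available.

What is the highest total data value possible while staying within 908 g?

Density check — barometric logger 0.37, gimbal camera 0.34, humidity probe 0.29 are the best per g.
Taking 5×barometric logger: 810 g used, 300 in data value.
The spare 98 g is too small for any remaining sensor, and no exchange beats 300.

300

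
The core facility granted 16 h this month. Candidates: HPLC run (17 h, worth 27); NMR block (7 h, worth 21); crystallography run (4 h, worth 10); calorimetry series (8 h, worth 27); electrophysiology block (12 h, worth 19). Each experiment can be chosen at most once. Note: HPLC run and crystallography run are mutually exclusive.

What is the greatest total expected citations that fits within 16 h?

Best packing: NMR block + calorimetry series — 15 h, 48 total.

48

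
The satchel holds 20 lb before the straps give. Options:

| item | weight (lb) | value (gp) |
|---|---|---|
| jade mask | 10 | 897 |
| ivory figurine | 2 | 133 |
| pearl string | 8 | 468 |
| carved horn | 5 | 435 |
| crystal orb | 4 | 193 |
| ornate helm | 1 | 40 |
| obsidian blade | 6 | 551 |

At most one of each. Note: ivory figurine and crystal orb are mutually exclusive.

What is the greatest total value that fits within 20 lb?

Ranking by ratio (value/lb): obsidian blade 91.83, jade mask 89.70, carved horn 87.00.
The ratio heuristic lands on jade mask + ivory figurine + ornate helm + obsidian blade (1621) but leaves 1 lb idle.
Replace ivory figurine and ornate helm with crystal orb: the trade gains 20 net, giving 1641 at 20 lb.
Every other selection either busts 20 lb or breaks a pairing rule or fails to beat 1641.

1641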